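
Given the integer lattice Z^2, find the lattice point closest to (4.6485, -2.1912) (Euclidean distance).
(5, -2)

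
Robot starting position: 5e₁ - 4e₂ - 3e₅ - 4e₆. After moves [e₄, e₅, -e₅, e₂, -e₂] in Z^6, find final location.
(5, -4, 0, 1, -3, -4)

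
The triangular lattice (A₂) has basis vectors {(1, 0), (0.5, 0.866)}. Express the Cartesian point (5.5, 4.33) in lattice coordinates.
3b₁ + 5b₂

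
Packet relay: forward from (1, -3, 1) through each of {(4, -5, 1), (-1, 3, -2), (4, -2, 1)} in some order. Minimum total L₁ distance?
21
(one optimal route: (1, -3, 1) → (4, -5, 1) → (4, -2, 1) → (-1, 3, -2))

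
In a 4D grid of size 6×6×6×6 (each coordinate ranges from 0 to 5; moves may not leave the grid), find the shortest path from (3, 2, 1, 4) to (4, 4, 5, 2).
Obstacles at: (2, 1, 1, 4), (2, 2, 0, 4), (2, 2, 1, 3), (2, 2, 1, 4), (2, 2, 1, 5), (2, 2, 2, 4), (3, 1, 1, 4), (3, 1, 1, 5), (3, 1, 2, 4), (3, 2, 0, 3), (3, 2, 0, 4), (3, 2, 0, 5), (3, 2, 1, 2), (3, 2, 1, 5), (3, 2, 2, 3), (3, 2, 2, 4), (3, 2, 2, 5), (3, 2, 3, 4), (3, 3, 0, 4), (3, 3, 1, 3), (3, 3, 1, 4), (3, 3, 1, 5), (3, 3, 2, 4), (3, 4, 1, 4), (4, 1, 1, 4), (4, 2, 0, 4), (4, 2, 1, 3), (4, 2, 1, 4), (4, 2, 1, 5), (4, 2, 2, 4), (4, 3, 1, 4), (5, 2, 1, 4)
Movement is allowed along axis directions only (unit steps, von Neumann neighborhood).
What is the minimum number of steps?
11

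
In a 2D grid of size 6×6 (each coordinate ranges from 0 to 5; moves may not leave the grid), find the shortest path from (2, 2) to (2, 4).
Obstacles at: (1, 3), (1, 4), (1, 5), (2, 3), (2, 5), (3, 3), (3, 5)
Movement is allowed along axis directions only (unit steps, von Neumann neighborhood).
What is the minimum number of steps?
6
(one shortest path: (2, 2) → (3, 2) → (4, 2) → (4, 3) → (4, 4) → (3, 4) → (2, 4))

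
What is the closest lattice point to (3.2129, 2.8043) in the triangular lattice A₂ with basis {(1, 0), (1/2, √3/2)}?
(3.5, 2.598)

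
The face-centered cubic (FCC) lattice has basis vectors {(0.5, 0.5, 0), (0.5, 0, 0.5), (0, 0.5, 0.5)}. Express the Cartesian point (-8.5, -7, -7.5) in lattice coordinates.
-8b₁ - 9b₂ - 6b₃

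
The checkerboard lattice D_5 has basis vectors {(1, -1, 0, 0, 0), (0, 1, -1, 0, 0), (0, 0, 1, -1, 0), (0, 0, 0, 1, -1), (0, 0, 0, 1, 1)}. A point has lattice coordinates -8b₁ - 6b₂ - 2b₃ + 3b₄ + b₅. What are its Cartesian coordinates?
(-8, 2, 4, 6, -2)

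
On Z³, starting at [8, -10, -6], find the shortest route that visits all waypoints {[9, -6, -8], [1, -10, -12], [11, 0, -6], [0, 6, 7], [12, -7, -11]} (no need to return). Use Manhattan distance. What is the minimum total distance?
75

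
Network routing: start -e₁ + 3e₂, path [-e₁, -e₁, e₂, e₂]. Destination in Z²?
(-3, 5)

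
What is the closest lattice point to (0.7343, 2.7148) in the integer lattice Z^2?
(1, 3)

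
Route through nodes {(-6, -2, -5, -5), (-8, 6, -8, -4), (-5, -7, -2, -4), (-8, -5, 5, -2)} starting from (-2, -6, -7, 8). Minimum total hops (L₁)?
67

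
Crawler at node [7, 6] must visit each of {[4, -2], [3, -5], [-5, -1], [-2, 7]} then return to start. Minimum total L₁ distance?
48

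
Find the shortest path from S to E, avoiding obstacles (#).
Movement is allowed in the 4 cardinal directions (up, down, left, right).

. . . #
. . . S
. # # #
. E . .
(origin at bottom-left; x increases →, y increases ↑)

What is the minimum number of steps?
6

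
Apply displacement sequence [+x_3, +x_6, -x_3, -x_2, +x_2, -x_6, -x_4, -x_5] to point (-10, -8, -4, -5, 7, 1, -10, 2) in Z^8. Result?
(-10, -8, -4, -6, 6, 1, -10, 2)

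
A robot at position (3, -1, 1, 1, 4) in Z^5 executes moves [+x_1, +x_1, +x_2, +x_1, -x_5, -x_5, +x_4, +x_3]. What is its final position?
(6, 0, 2, 2, 2)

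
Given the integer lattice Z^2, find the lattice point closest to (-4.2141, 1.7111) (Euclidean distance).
(-4, 2)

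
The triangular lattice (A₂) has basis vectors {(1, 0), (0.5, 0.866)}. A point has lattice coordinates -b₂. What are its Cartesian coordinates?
(-0.5, -0.866)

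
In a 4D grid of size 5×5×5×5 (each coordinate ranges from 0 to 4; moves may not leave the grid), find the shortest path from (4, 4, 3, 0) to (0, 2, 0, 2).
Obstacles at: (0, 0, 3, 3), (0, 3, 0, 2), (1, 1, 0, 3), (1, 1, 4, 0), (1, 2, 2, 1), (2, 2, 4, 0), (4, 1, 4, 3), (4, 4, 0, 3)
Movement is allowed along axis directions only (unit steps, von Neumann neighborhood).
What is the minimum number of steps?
11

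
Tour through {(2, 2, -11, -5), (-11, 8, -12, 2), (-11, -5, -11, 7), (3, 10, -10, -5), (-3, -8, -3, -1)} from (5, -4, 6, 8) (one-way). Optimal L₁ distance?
111
(one optimal route: (5, -4, 6, 8) → (-3, -8, -3, -1) → (2, 2, -11, -5) → (3, 10, -10, -5) → (-11, 8, -12, 2) → (-11, -5, -11, 7))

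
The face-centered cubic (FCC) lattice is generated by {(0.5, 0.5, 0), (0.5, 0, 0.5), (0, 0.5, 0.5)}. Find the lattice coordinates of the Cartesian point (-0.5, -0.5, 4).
-5b₁ + 4b₂ + 4b₃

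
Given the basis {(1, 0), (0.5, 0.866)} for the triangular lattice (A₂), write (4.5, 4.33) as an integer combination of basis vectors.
2b₁ + 5b₂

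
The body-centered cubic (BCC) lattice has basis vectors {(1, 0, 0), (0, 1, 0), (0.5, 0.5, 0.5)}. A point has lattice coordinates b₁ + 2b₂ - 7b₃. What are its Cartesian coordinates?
(-2.5, -1.5, -3.5)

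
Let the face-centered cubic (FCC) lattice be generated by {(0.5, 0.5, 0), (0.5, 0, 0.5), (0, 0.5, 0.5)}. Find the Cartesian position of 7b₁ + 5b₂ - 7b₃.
(6, 0, -1)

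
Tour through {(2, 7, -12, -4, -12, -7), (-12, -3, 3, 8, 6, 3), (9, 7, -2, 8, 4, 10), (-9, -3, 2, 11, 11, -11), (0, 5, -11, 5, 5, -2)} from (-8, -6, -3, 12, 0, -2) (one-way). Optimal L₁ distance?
173
(one optimal route: (-8, -6, -3, 12, 0, -2) → (-9, -3, 2, 11, 11, -11) → (-12, -3, 3, 8, 6, 3) → (9, 7, -2, 8, 4, 10) → (0, 5, -11, 5, 5, -2) → (2, 7, -12, -4, -12, -7))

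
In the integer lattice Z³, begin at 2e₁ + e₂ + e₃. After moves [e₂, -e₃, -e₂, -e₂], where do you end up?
(2, 0, 0)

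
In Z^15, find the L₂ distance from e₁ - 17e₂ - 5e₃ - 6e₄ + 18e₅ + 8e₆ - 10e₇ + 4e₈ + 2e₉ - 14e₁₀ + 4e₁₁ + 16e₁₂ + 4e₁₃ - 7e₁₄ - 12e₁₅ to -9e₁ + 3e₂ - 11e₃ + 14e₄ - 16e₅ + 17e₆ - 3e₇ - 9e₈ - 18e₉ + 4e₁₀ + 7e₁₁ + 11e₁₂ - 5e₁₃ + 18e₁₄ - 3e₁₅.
62.7375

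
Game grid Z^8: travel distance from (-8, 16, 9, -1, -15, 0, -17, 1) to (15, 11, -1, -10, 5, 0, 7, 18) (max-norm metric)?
24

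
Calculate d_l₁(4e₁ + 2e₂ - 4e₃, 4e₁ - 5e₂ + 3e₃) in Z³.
14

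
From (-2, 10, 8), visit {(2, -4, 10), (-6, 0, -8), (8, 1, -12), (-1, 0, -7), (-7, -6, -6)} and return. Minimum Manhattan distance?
116
(one optimal route: (-2, 10, 8) → (2, -4, 10) → (-7, -6, -6) → (-6, 0, -8) → (8, 1, -12) → (-1, 0, -7) → (-2, 10, 8))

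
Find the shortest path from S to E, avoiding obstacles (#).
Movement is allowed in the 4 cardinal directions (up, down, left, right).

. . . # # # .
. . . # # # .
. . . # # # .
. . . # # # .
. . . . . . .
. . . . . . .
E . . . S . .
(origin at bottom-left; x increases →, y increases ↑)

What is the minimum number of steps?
4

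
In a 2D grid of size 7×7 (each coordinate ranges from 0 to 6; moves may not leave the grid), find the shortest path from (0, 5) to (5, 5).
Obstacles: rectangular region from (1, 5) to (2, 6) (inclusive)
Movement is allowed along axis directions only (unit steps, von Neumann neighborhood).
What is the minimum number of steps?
7
(one shortest path: (0, 5) → (0, 4) → (1, 4) → (2, 4) → (3, 4) → (4, 4) → (5, 4) → (5, 5))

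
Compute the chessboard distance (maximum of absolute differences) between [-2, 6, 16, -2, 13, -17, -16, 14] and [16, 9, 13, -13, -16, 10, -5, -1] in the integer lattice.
29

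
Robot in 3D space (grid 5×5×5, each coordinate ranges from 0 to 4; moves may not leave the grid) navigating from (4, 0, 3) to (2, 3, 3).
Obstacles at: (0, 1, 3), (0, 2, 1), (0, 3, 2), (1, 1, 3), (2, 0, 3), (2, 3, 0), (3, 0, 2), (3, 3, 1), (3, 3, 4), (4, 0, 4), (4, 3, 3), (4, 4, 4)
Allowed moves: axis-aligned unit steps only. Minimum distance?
5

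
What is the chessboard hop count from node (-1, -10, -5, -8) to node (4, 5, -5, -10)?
15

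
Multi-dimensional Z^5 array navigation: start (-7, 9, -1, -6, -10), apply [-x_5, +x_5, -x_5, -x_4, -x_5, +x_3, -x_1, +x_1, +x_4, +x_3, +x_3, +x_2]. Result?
(-7, 10, 2, -6, -12)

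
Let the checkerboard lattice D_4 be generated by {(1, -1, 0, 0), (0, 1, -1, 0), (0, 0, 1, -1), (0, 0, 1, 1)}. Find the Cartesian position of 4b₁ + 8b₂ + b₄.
(4, 4, -7, 1)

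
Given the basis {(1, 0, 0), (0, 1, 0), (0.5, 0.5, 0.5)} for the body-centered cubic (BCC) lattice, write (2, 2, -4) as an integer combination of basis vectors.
6b₁ + 6b₂ - 8b₃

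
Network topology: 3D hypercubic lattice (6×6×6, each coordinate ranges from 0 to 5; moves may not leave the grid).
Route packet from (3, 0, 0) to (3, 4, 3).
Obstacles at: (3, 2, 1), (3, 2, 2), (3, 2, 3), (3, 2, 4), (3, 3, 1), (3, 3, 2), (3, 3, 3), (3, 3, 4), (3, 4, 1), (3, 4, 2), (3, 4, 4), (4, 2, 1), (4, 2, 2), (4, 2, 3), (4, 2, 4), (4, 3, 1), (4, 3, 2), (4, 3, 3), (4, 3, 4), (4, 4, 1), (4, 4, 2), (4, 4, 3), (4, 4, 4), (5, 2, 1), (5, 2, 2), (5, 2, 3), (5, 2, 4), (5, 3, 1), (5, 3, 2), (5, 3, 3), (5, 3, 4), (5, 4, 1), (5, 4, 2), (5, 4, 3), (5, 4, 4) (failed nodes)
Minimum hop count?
9
(one shortest path: (3, 0, 0) → (2, 0, 0) → (2, 1, 0) → (2, 2, 0) → (2, 3, 0) → (2, 4, 0) → (2, 4, 1) → (2, 4, 2) → (2, 4, 3) → (3, 4, 3))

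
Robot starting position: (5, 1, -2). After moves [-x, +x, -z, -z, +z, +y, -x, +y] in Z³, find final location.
(4, 3, -3)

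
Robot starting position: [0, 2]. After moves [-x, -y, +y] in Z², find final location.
(-1, 2)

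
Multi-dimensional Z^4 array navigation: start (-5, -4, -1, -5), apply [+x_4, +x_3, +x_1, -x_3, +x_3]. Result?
(-4, -4, 0, -4)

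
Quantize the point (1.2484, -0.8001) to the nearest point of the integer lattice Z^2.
(1, -1)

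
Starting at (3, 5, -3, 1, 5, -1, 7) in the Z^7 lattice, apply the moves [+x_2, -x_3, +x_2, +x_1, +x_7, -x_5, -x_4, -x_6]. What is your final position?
(4, 7, -4, 0, 4, -2, 8)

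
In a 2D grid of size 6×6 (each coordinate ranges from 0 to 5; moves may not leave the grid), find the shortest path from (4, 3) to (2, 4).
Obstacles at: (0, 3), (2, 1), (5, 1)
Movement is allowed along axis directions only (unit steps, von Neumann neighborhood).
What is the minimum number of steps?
3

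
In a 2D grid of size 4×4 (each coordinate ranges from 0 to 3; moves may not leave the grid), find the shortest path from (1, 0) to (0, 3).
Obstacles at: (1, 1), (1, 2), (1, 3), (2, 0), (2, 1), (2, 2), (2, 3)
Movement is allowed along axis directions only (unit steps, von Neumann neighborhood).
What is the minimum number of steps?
4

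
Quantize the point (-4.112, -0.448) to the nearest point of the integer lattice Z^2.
(-4, 0)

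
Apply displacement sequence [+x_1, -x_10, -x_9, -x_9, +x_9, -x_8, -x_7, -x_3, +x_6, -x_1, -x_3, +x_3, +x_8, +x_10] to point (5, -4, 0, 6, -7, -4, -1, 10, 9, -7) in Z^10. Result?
(5, -4, -1, 6, -7, -3, -2, 10, 8, -7)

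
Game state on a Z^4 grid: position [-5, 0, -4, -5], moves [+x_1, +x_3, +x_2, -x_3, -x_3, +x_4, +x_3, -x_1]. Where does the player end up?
(-5, 1, -4, -4)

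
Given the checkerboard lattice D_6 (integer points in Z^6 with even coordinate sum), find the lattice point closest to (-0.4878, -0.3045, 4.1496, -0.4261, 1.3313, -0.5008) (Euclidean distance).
(0, 0, 4, 0, 1, -1)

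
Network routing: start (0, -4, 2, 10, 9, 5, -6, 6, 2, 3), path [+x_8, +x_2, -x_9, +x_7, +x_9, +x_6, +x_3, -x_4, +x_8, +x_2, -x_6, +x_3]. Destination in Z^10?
(0, -2, 4, 9, 9, 5, -5, 8, 2, 3)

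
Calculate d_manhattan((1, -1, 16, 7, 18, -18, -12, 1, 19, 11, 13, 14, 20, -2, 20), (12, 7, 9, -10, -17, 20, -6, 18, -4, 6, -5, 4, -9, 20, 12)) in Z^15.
254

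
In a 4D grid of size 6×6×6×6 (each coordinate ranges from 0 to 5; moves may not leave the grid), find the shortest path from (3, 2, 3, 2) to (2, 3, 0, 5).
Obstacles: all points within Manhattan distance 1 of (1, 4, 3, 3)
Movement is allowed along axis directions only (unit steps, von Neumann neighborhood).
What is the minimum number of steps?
8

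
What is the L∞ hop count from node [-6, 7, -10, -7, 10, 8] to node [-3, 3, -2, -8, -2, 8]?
12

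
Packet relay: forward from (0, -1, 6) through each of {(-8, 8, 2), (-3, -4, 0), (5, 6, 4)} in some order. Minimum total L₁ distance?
48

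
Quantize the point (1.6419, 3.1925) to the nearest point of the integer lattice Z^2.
(2, 3)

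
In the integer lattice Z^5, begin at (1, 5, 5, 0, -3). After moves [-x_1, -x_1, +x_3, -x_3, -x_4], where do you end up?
(-1, 5, 5, -1, -3)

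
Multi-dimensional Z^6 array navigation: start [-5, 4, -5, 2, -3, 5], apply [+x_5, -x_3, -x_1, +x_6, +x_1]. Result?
(-5, 4, -6, 2, -2, 6)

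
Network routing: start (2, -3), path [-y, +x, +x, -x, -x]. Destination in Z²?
(2, -4)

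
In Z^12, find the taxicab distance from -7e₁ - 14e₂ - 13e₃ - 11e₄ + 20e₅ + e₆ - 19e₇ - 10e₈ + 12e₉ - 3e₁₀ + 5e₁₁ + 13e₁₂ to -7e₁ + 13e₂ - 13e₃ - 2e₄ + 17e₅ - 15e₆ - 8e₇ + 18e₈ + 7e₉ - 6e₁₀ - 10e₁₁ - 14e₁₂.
144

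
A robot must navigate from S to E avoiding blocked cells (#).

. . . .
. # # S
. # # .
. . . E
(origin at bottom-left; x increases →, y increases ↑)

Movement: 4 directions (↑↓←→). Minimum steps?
2
(one shortest path: (3, 2) → (3, 1) → (3, 0))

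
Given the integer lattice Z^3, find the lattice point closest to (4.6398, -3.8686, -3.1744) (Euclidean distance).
(5, -4, -3)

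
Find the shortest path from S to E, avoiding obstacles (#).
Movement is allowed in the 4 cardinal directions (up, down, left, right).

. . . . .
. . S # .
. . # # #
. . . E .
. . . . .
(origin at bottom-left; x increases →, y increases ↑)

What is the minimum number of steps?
5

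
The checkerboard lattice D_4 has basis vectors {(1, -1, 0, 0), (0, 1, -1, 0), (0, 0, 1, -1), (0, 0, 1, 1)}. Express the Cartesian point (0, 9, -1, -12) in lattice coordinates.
9b₂ + 10b₃ - 2b₄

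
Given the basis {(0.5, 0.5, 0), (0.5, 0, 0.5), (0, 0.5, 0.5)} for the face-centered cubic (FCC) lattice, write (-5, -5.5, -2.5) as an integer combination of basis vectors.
-8b₁ - 2b₂ - 3b₃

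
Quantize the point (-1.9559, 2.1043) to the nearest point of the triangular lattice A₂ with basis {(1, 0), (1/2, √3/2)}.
(-2, 1.732)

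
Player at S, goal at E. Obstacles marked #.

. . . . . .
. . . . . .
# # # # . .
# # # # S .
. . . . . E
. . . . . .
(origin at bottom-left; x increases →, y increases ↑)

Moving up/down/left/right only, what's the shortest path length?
2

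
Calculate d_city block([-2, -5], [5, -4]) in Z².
8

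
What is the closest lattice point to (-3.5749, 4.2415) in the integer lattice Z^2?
(-4, 4)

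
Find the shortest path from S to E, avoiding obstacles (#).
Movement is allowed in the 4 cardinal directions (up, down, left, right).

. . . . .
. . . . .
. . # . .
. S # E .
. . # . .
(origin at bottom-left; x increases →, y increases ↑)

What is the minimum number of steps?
6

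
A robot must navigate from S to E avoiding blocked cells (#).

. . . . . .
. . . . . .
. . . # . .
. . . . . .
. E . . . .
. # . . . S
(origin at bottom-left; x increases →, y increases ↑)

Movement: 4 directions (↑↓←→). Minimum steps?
5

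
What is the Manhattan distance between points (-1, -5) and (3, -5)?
4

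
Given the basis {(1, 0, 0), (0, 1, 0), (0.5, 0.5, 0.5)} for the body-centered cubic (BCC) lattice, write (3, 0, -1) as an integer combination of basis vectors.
4b₁ + b₂ - 2b₃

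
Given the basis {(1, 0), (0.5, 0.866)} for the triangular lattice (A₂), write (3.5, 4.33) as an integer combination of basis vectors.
b₁ + 5b₂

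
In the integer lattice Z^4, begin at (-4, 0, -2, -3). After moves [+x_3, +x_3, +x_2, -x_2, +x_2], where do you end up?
(-4, 1, 0, -3)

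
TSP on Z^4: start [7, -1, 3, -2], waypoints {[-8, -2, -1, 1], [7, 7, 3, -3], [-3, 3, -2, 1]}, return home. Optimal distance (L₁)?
66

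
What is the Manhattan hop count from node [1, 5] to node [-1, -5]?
12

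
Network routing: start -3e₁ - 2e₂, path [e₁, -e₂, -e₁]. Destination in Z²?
(-3, -3)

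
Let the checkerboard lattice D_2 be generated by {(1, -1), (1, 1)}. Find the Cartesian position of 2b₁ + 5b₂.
(7, 3)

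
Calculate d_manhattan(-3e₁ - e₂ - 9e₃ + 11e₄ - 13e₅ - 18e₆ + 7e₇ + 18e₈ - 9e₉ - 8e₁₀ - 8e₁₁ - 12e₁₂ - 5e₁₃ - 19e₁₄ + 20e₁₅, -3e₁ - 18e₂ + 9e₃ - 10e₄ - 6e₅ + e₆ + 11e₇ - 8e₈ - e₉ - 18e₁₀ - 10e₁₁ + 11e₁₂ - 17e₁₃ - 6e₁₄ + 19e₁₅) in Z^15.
181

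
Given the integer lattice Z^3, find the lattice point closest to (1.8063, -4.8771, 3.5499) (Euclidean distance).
(2, -5, 4)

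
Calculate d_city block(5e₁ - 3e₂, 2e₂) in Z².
10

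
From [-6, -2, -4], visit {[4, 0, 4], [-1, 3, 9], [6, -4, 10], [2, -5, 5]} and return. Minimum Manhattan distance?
76
(one optimal route: (-6, -2, -4) → (4, 0, 4) → (2, -5, 5) → (6, -4, 10) → (-1, 3, 9) → (-6, -2, -4))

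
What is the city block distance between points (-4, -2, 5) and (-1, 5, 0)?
15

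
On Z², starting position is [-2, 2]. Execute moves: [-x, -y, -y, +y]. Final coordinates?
(-3, 1)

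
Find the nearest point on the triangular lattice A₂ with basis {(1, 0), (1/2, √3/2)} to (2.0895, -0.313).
(2, 0)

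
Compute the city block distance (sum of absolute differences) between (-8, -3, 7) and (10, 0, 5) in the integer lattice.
23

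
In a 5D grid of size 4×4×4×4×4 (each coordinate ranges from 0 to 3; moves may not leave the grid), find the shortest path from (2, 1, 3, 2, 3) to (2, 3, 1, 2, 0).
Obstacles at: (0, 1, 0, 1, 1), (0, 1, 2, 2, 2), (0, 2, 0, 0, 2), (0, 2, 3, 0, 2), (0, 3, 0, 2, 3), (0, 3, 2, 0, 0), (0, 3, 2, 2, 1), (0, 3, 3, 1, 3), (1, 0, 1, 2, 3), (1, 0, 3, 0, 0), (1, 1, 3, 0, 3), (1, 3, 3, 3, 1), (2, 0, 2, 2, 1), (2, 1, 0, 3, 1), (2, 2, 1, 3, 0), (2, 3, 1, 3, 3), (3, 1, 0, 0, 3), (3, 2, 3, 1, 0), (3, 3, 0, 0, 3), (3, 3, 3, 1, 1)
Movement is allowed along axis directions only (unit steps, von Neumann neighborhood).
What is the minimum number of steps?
7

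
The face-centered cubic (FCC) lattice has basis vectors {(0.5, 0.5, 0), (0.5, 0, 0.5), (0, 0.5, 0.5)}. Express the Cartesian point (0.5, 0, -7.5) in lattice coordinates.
8b₁ - 7b₂ - 8b₃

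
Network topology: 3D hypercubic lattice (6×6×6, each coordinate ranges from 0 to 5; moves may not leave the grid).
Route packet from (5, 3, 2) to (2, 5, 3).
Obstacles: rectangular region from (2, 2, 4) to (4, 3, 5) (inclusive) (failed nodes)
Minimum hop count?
6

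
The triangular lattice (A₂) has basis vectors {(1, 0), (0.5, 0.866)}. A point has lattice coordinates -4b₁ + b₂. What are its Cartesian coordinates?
(-3.5, 0.866)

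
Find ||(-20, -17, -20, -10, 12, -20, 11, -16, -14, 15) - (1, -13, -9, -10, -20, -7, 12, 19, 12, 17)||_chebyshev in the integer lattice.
35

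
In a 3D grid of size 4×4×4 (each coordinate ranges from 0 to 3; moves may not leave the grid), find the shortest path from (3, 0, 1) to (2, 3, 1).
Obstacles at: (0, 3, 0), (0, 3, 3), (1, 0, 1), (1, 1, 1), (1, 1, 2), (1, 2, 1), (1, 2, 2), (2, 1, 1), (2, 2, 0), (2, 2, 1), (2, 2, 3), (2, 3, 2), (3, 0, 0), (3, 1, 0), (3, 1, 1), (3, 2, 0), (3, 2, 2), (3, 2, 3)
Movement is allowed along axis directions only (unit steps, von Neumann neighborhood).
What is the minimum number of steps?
8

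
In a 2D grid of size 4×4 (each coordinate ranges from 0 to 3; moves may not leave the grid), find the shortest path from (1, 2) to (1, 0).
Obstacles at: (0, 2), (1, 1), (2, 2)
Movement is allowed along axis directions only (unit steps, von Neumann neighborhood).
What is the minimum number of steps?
8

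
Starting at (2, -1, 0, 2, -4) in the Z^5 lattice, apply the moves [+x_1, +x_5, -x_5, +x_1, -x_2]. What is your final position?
(4, -2, 0, 2, -4)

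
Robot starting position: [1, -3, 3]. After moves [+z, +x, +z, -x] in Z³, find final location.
(1, -3, 5)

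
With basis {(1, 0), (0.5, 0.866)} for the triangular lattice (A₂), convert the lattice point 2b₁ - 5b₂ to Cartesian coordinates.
(-0.5, -4.33)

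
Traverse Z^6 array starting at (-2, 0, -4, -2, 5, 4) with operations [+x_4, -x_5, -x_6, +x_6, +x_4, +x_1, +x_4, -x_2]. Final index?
(-1, -1, -4, 1, 4, 4)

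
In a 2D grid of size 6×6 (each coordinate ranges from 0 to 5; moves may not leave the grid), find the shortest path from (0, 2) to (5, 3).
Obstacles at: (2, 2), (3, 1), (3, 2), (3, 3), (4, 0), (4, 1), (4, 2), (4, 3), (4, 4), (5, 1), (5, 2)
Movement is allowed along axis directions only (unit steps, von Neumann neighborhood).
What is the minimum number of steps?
10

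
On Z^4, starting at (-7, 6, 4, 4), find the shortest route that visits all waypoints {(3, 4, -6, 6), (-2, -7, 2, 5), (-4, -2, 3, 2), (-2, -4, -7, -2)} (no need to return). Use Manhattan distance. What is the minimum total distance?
66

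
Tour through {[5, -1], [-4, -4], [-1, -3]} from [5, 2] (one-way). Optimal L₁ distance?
15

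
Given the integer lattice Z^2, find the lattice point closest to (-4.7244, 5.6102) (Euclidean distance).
(-5, 6)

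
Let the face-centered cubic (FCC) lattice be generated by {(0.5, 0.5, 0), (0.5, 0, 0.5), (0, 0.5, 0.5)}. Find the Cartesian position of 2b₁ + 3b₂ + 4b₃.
(2.5, 3, 3.5)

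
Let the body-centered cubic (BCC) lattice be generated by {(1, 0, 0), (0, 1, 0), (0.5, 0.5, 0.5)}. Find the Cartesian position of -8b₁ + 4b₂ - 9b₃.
(-12.5, -0.5, -4.5)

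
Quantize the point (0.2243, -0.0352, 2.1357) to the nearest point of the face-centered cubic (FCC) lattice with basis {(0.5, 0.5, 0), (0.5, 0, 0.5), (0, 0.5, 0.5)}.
(0, 0, 2)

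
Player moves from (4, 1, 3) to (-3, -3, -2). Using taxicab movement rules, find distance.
16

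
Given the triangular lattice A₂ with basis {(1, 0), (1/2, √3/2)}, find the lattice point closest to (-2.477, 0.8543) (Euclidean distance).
(-2.5, 0.866)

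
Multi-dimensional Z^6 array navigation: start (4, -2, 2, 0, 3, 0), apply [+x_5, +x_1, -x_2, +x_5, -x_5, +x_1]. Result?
(6, -3, 2, 0, 4, 0)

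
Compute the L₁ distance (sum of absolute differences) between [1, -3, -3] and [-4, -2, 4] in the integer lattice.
13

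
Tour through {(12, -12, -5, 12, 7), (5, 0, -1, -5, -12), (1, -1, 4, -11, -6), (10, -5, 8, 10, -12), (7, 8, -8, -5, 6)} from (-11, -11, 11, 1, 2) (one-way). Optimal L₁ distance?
194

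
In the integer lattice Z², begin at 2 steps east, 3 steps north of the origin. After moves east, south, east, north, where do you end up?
(4, 3)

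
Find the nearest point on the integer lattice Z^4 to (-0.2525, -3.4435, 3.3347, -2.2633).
(0, -3, 3, -2)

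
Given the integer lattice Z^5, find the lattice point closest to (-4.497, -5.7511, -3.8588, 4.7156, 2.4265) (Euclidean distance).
(-4, -6, -4, 5, 2)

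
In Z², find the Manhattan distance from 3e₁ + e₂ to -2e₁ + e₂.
5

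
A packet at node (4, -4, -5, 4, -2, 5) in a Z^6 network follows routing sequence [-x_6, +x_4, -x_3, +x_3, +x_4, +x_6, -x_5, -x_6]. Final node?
(4, -4, -5, 6, -3, 4)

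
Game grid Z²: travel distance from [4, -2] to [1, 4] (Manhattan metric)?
9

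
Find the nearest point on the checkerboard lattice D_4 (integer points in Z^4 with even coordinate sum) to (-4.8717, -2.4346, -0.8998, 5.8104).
(-5, -2, -1, 6)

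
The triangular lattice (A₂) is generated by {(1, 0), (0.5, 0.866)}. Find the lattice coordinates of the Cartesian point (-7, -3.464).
-5b₁ - 4b₂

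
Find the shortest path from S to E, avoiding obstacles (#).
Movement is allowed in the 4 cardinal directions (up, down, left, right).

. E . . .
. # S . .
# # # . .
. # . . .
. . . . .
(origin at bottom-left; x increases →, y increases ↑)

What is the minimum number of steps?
2
(one shortest path: (2, 3) → (2, 4) → (1, 4))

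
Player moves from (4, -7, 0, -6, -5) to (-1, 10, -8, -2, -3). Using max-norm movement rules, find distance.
17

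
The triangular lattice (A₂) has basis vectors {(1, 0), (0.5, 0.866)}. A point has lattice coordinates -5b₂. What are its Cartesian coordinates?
(-2.5, -4.33)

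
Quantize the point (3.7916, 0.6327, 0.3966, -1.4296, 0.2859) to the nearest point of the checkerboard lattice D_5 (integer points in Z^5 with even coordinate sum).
(4, 1, 0, -1, 0)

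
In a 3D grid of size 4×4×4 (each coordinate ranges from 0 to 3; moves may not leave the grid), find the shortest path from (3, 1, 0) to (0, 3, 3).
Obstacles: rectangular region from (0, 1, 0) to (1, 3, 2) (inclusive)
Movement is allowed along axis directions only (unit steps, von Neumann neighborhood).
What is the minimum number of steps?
8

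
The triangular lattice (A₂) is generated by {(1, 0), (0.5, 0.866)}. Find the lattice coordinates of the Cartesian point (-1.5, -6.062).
2b₁ - 7b₂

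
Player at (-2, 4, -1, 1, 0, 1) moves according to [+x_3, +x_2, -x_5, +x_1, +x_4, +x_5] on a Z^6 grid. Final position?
(-1, 5, 0, 2, 0, 1)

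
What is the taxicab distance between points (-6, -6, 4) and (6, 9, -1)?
32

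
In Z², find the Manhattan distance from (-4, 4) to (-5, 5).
2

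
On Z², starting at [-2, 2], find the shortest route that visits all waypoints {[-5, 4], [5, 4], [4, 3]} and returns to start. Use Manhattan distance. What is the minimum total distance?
24
(one optimal route: (-2, 2) → (-5, 4) → (5, 4) → (4, 3) → (-2, 2))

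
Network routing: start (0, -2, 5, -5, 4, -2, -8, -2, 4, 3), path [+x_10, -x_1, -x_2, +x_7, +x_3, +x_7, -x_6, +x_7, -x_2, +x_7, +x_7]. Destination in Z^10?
(-1, -4, 6, -5, 4, -3, -3, -2, 4, 4)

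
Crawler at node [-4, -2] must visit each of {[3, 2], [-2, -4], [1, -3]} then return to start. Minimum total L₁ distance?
26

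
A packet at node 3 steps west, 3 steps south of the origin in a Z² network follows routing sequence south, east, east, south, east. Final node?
(0, -5)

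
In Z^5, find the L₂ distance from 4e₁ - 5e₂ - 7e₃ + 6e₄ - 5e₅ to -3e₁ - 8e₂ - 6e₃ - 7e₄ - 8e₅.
15.3948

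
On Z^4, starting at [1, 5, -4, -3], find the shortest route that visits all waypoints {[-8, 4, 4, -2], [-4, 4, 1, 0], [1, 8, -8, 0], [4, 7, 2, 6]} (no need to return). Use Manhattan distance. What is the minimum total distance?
57
(one optimal route: (1, 5, -4, -3) → (1, 8, -8, 0) → (4, 7, 2, 6) → (-4, 4, 1, 0) → (-8, 4, 4, -2))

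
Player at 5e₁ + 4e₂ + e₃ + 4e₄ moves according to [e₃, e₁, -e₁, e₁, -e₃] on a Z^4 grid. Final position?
(6, 4, 1, 4)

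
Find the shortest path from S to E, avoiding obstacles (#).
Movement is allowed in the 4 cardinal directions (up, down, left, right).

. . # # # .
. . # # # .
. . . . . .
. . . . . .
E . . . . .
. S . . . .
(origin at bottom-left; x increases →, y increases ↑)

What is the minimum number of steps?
2
(one shortest path: (1, 0) → (0, 0) → (0, 1))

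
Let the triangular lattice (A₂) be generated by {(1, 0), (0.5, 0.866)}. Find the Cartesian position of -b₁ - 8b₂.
(-5, -6.928)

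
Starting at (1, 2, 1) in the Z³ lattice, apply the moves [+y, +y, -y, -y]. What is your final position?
(1, 2, 1)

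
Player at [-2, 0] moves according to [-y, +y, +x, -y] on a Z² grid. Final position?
(-1, -1)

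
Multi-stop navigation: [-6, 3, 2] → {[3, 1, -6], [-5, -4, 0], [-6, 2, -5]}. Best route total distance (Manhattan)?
33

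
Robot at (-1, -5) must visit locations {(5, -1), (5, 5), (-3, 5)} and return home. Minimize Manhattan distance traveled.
36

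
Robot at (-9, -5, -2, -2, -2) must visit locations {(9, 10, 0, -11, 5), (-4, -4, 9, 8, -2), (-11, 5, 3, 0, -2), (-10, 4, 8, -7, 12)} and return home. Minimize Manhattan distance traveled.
180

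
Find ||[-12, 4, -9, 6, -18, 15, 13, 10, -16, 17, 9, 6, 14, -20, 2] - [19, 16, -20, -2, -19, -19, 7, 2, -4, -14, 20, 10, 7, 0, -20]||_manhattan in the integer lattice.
218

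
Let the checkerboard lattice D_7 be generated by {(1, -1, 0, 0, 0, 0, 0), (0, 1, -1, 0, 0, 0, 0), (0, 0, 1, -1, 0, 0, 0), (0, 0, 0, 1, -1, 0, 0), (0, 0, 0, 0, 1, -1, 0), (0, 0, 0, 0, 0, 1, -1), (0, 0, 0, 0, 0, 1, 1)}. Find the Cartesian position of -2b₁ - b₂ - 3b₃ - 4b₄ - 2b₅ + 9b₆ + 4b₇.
(-2, 1, -2, -1, 2, 15, -5)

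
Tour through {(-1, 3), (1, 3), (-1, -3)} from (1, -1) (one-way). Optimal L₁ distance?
12
(one optimal route: (1, -1) → (1, 3) → (-1, 3) → (-1, -3))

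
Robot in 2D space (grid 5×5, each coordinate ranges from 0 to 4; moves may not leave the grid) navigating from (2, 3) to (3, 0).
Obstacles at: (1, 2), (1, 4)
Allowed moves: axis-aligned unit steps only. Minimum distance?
4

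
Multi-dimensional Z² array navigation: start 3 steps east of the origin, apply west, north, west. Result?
(1, 1)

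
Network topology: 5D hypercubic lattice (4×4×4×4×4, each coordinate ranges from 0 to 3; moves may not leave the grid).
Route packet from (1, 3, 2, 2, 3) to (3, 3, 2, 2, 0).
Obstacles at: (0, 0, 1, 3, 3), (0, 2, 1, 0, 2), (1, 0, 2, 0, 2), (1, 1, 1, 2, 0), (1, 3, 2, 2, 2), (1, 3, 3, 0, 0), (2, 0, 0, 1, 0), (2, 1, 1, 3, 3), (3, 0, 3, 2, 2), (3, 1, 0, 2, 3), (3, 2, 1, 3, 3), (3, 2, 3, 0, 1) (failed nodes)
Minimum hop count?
5
(one shortest path: (1, 3, 2, 2, 3) → (2, 3, 2, 2, 3) → (3, 3, 2, 2, 3) → (3, 3, 2, 2, 2) → (3, 3, 2, 2, 1) → (3, 3, 2, 2, 0))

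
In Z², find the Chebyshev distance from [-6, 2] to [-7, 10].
8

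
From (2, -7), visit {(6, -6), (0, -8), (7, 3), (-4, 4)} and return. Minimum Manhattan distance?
46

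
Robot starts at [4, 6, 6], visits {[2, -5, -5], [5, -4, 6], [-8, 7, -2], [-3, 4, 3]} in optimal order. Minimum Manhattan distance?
61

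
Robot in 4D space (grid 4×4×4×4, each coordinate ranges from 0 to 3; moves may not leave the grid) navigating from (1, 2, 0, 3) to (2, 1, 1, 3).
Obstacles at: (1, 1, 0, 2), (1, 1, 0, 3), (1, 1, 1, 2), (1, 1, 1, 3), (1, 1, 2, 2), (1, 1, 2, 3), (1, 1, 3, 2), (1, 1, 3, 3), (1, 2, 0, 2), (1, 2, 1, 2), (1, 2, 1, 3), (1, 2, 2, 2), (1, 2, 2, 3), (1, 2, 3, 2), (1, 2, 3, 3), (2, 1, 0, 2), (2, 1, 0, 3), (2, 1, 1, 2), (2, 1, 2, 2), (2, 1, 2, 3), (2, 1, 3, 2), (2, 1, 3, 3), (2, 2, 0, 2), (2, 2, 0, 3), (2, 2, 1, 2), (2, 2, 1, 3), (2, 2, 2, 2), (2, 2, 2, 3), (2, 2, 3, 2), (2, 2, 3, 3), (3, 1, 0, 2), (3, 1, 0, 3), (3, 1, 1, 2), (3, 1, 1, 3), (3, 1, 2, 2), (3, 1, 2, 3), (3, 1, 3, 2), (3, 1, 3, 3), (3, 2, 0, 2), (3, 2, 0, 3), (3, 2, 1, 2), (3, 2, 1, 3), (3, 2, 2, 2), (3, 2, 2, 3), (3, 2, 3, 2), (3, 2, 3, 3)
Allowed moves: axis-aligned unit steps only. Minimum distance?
7
(one shortest path: (1, 2, 0, 3) → (0, 2, 0, 3) → (0, 1, 0, 3) → (0, 0, 0, 3) → (1, 0, 0, 3) → (2, 0, 0, 3) → (2, 0, 1, 3) → (2, 1, 1, 3))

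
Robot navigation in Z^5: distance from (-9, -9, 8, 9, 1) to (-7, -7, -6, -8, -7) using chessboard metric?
17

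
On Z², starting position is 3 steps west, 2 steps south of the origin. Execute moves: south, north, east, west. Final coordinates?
(-3, -2)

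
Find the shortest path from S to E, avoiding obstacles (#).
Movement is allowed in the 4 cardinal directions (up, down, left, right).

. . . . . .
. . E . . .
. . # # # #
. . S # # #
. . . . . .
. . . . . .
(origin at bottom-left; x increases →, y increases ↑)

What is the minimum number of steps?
4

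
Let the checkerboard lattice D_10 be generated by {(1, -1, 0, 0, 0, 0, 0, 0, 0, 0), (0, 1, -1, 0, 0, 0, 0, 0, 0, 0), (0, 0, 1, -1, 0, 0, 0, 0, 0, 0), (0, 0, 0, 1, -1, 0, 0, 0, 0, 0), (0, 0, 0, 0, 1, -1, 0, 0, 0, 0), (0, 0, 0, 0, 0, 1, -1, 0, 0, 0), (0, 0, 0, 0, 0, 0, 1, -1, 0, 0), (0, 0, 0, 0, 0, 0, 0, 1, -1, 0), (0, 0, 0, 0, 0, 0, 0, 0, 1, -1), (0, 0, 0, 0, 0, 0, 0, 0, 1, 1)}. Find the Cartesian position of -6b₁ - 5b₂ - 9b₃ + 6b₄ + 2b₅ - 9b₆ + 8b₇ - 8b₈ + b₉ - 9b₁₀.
(-6, 1, -4, 15, -4, -11, 17, -16, 0, -10)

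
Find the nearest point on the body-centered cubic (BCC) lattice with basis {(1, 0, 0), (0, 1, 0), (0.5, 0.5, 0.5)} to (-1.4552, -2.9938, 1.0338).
(-1, -3, 1)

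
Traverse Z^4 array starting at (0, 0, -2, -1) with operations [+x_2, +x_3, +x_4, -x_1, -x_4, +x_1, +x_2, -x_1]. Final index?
(-1, 2, -1, -1)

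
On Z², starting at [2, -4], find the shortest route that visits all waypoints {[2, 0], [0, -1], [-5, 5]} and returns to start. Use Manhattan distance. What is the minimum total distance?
32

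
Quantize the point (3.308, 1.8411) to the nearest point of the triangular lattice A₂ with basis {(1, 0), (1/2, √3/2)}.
(3, 1.732)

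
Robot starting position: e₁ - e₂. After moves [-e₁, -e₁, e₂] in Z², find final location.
(-1, 0)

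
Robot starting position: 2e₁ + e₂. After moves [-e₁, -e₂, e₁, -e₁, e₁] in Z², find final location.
(2, 0)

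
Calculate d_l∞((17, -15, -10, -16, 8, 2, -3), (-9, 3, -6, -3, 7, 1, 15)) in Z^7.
26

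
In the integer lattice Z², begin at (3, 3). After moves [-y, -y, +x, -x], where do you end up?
(3, 1)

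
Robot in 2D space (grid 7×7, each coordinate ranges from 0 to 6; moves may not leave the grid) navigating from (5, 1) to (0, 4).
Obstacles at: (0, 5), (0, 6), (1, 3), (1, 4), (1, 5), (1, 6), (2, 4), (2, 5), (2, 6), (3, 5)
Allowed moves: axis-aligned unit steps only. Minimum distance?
8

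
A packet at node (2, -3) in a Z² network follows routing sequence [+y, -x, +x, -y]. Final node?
(2, -3)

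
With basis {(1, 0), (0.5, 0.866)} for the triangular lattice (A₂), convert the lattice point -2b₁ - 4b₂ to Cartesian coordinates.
(-4, -3.464)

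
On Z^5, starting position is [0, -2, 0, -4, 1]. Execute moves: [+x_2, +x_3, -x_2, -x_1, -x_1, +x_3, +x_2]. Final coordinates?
(-2, -1, 2, -4, 1)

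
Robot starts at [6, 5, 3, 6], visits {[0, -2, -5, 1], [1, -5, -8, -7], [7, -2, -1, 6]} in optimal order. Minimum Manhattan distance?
43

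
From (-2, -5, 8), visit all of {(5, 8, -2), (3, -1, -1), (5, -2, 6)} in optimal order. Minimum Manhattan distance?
34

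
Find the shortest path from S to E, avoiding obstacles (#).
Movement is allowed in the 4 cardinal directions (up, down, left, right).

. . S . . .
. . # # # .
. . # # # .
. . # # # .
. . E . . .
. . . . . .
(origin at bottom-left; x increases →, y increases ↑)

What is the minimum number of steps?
6
(one shortest path: (2, 5) → (1, 5) → (1, 4) → (1, 3) → (1, 2) → (1, 1) → (2, 1))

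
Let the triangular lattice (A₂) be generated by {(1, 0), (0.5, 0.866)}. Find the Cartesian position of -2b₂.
(-1, -1.732)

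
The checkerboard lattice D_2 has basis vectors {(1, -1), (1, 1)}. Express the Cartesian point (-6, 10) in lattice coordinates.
-8b₁ + 2b₂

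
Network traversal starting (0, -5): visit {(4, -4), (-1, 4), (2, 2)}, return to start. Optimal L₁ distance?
28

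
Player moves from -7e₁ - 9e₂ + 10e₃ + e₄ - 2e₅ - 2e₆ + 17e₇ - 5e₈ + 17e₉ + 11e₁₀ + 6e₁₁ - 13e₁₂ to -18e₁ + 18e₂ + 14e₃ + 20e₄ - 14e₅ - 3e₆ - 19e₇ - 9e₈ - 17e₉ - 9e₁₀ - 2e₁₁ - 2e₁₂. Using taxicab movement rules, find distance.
187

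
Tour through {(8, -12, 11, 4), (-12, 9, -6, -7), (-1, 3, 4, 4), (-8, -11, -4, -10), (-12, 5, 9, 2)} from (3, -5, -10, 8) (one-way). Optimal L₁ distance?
145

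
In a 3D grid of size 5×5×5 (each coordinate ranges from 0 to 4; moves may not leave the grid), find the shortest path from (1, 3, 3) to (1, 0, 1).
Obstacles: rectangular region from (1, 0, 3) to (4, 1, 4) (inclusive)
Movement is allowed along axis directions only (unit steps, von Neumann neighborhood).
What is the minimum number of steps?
5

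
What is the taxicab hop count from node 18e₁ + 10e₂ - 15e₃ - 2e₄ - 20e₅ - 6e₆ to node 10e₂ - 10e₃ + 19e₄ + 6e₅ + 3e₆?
79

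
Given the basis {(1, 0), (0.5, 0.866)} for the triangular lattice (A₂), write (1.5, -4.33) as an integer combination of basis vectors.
4b₁ - 5b₂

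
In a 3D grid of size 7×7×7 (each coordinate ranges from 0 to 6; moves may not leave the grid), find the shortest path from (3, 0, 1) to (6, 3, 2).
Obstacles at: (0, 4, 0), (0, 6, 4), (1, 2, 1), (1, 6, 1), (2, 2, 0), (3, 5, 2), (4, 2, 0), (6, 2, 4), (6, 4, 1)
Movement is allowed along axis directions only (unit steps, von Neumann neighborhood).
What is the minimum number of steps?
7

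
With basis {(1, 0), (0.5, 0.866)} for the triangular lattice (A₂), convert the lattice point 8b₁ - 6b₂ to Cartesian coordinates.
(5, -5.196)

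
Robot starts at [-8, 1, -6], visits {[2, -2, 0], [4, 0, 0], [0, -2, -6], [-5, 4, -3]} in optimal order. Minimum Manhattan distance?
35
(one optimal route: (-8, 1, -6) → (-5, 4, -3) → (0, -2, -6) → (2, -2, 0) → (4, 0, 0))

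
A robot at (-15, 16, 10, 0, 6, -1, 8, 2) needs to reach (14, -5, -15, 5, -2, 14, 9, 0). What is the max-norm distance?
29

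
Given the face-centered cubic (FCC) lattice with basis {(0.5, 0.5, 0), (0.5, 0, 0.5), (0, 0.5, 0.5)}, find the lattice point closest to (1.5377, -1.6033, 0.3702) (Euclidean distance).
(1.5, -1.5, 0)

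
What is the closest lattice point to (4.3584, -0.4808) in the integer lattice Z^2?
(4, 0)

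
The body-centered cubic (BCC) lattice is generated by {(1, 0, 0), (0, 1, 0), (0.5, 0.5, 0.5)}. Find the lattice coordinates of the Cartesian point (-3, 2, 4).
-7b₁ - 2b₂ + 8b₃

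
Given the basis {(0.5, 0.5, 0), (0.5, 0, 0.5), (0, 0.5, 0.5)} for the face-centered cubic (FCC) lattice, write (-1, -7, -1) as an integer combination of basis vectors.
-7b₁ + 5b₂ - 7b₃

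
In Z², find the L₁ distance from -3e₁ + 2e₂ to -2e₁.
3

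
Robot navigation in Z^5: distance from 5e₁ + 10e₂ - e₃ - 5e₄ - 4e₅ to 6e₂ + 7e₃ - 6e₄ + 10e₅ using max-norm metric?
14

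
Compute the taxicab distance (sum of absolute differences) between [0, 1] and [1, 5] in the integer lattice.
5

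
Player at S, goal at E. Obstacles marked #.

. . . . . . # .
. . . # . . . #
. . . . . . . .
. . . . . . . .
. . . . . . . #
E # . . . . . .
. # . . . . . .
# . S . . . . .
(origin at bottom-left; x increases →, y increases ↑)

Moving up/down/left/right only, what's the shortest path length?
6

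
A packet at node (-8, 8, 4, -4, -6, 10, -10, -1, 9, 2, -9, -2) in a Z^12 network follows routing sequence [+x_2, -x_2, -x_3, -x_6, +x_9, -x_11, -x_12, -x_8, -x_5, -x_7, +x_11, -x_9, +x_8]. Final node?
(-8, 8, 3, -4, -7, 9, -11, -1, 9, 2, -9, -3)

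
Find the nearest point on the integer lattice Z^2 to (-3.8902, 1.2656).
(-4, 1)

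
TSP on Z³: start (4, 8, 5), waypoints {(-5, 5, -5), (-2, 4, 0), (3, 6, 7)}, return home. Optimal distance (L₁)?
50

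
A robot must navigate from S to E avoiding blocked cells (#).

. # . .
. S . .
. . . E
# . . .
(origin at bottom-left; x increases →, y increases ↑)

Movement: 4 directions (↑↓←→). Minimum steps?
3
(one shortest path: (1, 2) → (2, 2) → (3, 2) → (3, 1))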